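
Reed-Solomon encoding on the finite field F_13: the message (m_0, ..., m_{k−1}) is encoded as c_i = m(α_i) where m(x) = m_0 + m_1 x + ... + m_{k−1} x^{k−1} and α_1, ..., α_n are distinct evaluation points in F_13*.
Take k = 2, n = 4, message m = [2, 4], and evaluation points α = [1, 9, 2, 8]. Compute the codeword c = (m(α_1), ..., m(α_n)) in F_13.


c = [6, 12, 10, 8]

Message polynomial: m(x) = 2 + 4·x (mod 13).
For each evaluation point α_i, compute m(α_i) mod 13:
  α_1 = 1: Horner steps 4 → 6, so m(1) = 6.
  α_2 = 9: Horner steps 4 → 12, so m(9) = 12.
  α_3 = 2: Horner steps 4 → 10, so m(2) = 10.
  α_4 = 8: Horner steps 4 → 8, so m(8) = 8.
Codeword c = [6, 12, 10, 8] ∈ F_13^4.


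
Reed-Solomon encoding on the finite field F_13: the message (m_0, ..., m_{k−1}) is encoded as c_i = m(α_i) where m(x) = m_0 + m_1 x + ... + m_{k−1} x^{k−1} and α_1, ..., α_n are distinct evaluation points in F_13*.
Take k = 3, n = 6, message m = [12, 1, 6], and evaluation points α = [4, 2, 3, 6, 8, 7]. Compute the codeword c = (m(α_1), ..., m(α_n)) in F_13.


c = [8, 12, 4, 0, 1, 1]

Message polynomial: m(x) = 12 + 1·x + 6·x^2 (mod 13).
For each evaluation point α_i, compute m(α_i) mod 13:
  α_1 = 4: Horner steps 6 → 12 → 8, so m(4) = 8.
  α_2 = 2: Horner steps 6 → 0 → 12, so m(2) = 12.
  α_3 = 3: Horner steps 6 → 6 → 4, so m(3) = 4.
  α_4 = 6: Horner steps 6 → 11 → 0, so m(6) = 0.
  α_5 = 8: Horner steps 6 → 10 → 1, so m(8) = 1.
  α_6 = 7: Horner steps 6 → 4 → 1, so m(7) = 1.
Codeword c = [8, 12, 4, 0, 1, 1] ∈ F_13^6.


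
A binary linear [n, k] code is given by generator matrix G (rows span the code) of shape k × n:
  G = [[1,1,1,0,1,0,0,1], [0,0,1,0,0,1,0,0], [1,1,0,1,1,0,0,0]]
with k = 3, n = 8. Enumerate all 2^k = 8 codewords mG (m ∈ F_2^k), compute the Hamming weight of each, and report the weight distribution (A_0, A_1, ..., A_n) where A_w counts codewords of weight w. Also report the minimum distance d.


Weight distribution: A_0 = 1, A_2 = 1, A_3 = 2, A_4 = 1, A_5 = 2, A_6 = 1. Minimum distance d = 2.

Enumerate all 2^3 = 8 messages m ∈ F_2^3.
For each, compute codeword c = mG in F_2^8, then tally its weight.
  m = 000 → c = 00000000, weight = 0.
  m = 100 → c = 11101001, weight = 5.
  m = 010 → c = 00100100, weight = 2.
  m = 110 → c = 11001101, weight = 5.
  m = 001 → c = 11011000, weight = 4.
  m = 101 → c = 00110001, weight = 3.
  m = 011 → c = 11111100, weight = 6.
  m = 111 → c = 00010101, weight = 3.
Tally weights:
  weight 0: 1 codewords.
  weight 2: 1 codewords.
  weight 3: 2 codewords.
  weight 4: 1 codewords.
  weight 5: 2 codewords.
  weight 6: 1 codewords.
Minimum distance d = smallest w > 0 with A_w > 0 = 2.
Sanity: Σ A_w = 8 = 2^3 = 8 ✓.


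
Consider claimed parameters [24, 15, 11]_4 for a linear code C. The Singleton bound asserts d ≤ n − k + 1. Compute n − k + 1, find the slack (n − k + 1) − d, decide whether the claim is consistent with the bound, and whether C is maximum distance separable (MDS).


Singleton RHS = n − k + 1 = 10, slack = -1, bound violated (no such code; not MDS).

Singleton bound: d ≤ n − k + 1.
Here n = 24, k = 15, so n − k + 1 = 10.
Given d = 11, check d ≤ 10: NO.
Slack = (n − k + 1) − d = -1.
The slack is negative: d = 11 exceeds n − k + 1 = 10 by 1, so the Singleton bound is violated and no linear [24, 15, 11]_4 code can exist. In particular it is not MDS (MDS requires d = n − k + 1 exactly).
Description: the claimed parameters are [24, 15, 11]_4; such a code would be impossible (violates the Singleton bound).


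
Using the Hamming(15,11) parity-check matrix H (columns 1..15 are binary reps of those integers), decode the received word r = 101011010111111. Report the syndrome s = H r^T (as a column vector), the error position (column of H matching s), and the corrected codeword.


s = (1, 0, 0, 0)^T, error position = 8, corrected codeword c = 101011000111111

Compute s = H r^T mod 2 one row at a time:
  s_1 = 1 + 0 + 1 + 1 + 1 + 1 + 1 + 1 = 7 ≡ 1 (mod 2).
  s_2 = 0 + 1 + 1 + 0 + 1 + 1 + 1 + 1 = 6 ≡ 0 (mod 2).
  s_3 = 0 + 1 + 1 + 0 + 1 + 1 + 1 + 1 = 6 ≡ 0 (mod 2).
  s_4 = 1 + 1 + 1 + 0 + 0 + 1 + 1 + 1 = 6 ≡ 0 (mod 2).
s = (1, 0, 0, 0)^T — this equals column 8 of H (binary 1000), so error is at position 8.
Correct: flip bit 8 of r = 101011010111111 to get c = 101011000111111.


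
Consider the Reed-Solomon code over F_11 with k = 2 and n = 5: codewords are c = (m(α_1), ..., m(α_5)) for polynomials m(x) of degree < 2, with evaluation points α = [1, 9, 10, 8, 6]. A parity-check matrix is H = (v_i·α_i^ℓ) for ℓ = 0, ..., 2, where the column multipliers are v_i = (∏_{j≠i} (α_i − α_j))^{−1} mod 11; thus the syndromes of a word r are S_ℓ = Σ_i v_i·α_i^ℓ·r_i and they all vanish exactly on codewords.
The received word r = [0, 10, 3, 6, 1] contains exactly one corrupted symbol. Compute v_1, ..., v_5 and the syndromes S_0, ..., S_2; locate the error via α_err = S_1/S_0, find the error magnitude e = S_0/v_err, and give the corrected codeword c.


S = (3, 7, 9), error at position 5, error magnitude e = 3, c = [0, 10, 3, 6, 9].

Step 1: column multipliers v_i = (∏_{j≠i}(α_i − α_j))^{−1} mod 11.
  i = 1 (α = 1): (1−9)(1−10)(1−8)(1−6) = (−8)·(−9)·(−7)·(−5) = 2520 ≡ 1, so v_1 = 1^{−1} = 1 (mod 11).
  i = 2 (α = 9): (9−1)(9−10)(9−8)(9−6) = 8·(−1)·1·3 = −24 ≡ 9, so v_2 = 9^{−1} = 5 (mod 11).
  i = 3 (α = 10): (10−1)(10−9)(10−8)(10−6) = 9·1·2·4 = 72 ≡ 6, so v_3 = 6^{−1} = 2 (mod 11).
  i = 4 (α = 8): (8−1)(8−9)(8−10)(8−6) = 7·(−1)·(−2)·2 = 28 ≡ 6, so v_4 = 6^{−1} = 2 (mod 11).
  i = 5 (α = 6): (6−1)(6−9)(6−10)(6−8) = 5·(−3)·(−4)·(−2) = −120 ≡ 1, so v_5 = 1^{−1} = 1 (mod 11).
  v = [1, 5, 2, 2, 1].
Step 2: syndromes of r = [0, 10, 3, 6, 1] (all sums mod 11).
  S_0 = Σ v_i r_i = 1·0 + 5·10 + 2·3 + 2·6 + 1·1 = 69 ≡ 3.
  S_1 = Σ v_i α_i r_i = 1·1·0 + 5·9·10 + 2·10·3 + 2·8·6 + 1·6·1 = 612 ≡ 7.
  α_i^2 mod 11 = [1, 4, 1, 9, 3].
  S_2 = Σ v_i α_i^2 r_i = 1·1·0 + 5·4·10 + 2·1·3 + 2·9·6 + 1·3·1 = 317 ≡ 9.
  S = (3, 7, 9) ≠ 0, so r is not a codeword (an error is present).
Step 3: locate the error. For a single error e at position i, S_ℓ = v_i·e·α_i^ℓ, so α_err = S_1/S_0.
  S_0^{−1} = 3^{−1} = 4 (mod 11), so α_err = 7·4 = 28 ≡ 6 = α_5. Error position i = 5.
  Consistency check: S_2/S_1 = 9·8 = 72 ≡ 6 = α_err ✓ (single-error assumption holds).
Step 4: error magnitude e = S_0/v_5 = S_0·∏_{j≠5}(α_5 − α_j) = 3·1 = 3 ≡ 3 (mod 11).
Step 5: correct position 5: c_5 = r_5 − e = 1 − 3 ≡ 9 (mod 11). Hence c = [0, 10, 3, 6, 9].
  Check: interpolating c through the α_i gives m(x) = 7 + 4·x (degree < 2) with m(α_i) = c_i for every i, so c is indeed a codeword.


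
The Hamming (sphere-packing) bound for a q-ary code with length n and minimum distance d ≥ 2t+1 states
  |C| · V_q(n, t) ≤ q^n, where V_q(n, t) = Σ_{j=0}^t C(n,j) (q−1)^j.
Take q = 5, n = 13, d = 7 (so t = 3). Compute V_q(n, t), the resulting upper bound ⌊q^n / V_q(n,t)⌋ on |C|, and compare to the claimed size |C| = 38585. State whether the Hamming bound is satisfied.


V_q(n, t) = 19605, q^n = 1220703125, Hamming bound = 62264, |C| = 38585 ≤ bound (satisfied).

Step 1: Compute V_q(n, t) = Σ_{j=0}^3 C(n, j) (q−1)^j.
  j = 0: C(13,0)·(4)^0 = 1·1 = 1.
  j = 1: C(13,1)·(4)^1 = 13·4 = 52.
  j = 2: C(13,2)·(4)^2 = 78·16 = 1248.
  j = 3: C(13,3)·(4)^3 = 286·64 = 18304.
  V_q(n, t) = 1 + 52 + 1248 + 18304 = 19605.
Step 2: q^n = 5^13 = 1220703125.
Step 3: Hamming bound ⌊q^n / V_q(n,t)⌋ = ⌊1220703125/19605⌋ = 62264.
Step 4: Compare |C| = 38585 to 62264: satisfied.
The claimed |C| lies below the Hamming bound.


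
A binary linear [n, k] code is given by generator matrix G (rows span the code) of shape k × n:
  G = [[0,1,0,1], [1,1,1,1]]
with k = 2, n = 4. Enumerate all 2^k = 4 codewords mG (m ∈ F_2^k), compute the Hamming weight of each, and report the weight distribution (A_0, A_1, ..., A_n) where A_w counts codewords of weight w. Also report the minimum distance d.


Weight distribution: A_0 = 1, A_2 = 2, A_4 = 1. Minimum distance d = 2.

Enumerate all 2^2 = 4 messages m ∈ F_2^2.
For each, compute codeword c = mG in F_2^4, then tally its weight.
  m = 00 → c = 0000, weight = 0.
  m = 10 → c = 0101, weight = 2.
  m = 01 → c = 1111, weight = 4.
  m = 11 → c = 1010, weight = 2.
Tally weights:
  weight 0: 1 codewords.
  weight 2: 2 codewords.
  weight 4: 1 codewords.
Minimum distance d = smallest w > 0 with A_w > 0 = 2.
Sanity: Σ A_w = 4 = 2^2 = 4 ✓.


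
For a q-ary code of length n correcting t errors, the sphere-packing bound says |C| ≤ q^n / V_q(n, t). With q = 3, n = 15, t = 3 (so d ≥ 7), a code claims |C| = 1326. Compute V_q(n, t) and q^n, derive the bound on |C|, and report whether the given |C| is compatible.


V_q(n, t) = 4091, q^n = 14348907, Hamming bound = 3507, |C| = 1326 ≤ bound (satisfied).

Step 1: Compute V_q(n, t) = Σ_{j=0}^3 C(n, j) (q−1)^j.
  j = 0: C(15,0)·(2)^0 = 1·1 = 1.
  j = 1: C(15,1)·(2)^1 = 15·2 = 30.
  j = 2: C(15,2)·(2)^2 = 105·4 = 420.
  j = 3: C(15,3)·(2)^3 = 455·8 = 3640.
  V_q(n, t) = 1 + 30 + 420 + 3640 = 4091.
Step 2: q^n = 3^15 = 14348907.
Step 3: Hamming bound ⌊q^n / V_q(n,t)⌋ = ⌊14348907/4091⌋ = 3507.
Step 4: Compare |C| = 1326 to 3507: satisfied.
The claimed |C| lies below the Hamming bound.


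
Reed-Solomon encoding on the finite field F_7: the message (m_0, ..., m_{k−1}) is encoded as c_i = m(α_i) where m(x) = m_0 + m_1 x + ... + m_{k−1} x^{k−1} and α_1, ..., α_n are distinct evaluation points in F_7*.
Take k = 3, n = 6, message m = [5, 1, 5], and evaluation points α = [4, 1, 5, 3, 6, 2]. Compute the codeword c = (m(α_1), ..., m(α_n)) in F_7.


c = [5, 4, 2, 4, 2, 6]

Message polynomial: m(x) = 5 + 1·x + 5·x^2 (mod 7).
For each evaluation point α_i, compute m(α_i) mod 7:
  α_1 = 4: Horner steps 5 → 0 → 5, so m(4) = 5.
  α_2 = 1: Horner steps 5 → 6 → 4, so m(1) = 4.
  α_3 = 5: Horner steps 5 → 5 → 2, so m(5) = 2.
  α_4 = 3: Horner steps 5 → 2 → 4, so m(3) = 4.
  α_5 = 6: Horner steps 5 → 3 → 2, so m(6) = 2.
  α_6 = 2: Horner steps 5 → 4 → 6, so m(2) = 6.
Codeword c = [5, 4, 2, 4, 2, 6] ∈ F_7^6.


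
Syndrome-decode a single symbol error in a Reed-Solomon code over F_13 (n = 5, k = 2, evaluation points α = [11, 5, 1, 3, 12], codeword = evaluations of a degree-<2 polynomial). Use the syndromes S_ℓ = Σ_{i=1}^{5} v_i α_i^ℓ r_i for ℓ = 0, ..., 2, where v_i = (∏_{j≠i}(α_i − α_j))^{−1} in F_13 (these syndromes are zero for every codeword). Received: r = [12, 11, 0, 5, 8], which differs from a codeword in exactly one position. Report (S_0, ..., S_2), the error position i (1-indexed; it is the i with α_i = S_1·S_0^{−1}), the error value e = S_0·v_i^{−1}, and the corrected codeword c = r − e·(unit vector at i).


S = (6, 4, 7), error at position 2, error magnitude e = 1, c = [12, 10, 0, 5, 8].

Step 1: column multipliers v_i = (∏_{j≠i}(α_i − α_j))^{−1} mod 13.
  i = 1 (α = 11): (11−5)(11−1)(11−3)(11−12) = 6·10·8·(−1) = −480 ≡ 1, so v_1 = 1^{−1} = 1 (mod 13).
  i = 2 (α = 5): (5−11)(5−1)(5−3)(5−12) = (−6)·4·2·(−7) = 336 ≡ 11, so v_2 = 11^{−1} = 6 (mod 13).
  i = 3 (α = 1): (1−11)(1−5)(1−3)(1−12) = (−10)·(−4)·(−2)·(−11) = 880 ≡ 9, so v_3 = 9^{−1} = 3 (mod 13).
  i = 4 (α = 3): (3−11)(3−5)(3−1)(3−12) = (−8)·(−2)·2·(−9) = −288 ≡ 11, so v_4 = 11^{−1} = 6 (mod 13).
  i = 5 (α = 12): (12−11)(12−5)(12−1)(12−3) = 1·7·11·9 = 693 ≡ 4, so v_5 = 4^{−1} = 10 (mod 13).
  v = [1, 6, 3, 6, 10].
Step 2: syndromes of r = [12, 11, 0, 5, 8] (all sums mod 13).
  S_0 = Σ v_i r_i = 1·12 + 6·11 + 3·0 + 6·5 + 10·8 = 188 ≡ 6.
  S_1 = Σ v_i α_i r_i = 1·11·12 + 6·5·11 + 3·1·0 + 6·3·5 + 10·12·8 = 1512 ≡ 4.
  α_i^2 mod 13 = [4, 12, 1, 9, 1].
  S_2 = Σ v_i α_i^2 r_i = 1·4·12 + 6·12·11 + 3·1·0 + 6·9·5 + 10·1·8 = 1190 ≡ 7.
  S = (6, 4, 7) ≠ 0, so r is not a codeword (an error is present).
Step 3: locate the error. For a single error e at position i, S_ℓ = v_i·e·α_i^ℓ, so α_err = S_1/S_0.
  S_0^{−1} = 6^{−1} = 11 (mod 13), so α_err = 4·11 = 44 ≡ 5 = α_2. Error position i = 2.
  Consistency check: S_2/S_1 = 7·10 = 70 ≡ 5 = α_err ✓ (single-error assumption holds).
Step 4: error magnitude e = S_0/v_2 = S_0·∏_{j≠2}(α_2 − α_j) = 6·11 = 66 ≡ 1 (mod 13).
Step 5: correct position 2: c_2 = r_2 − e = 11 − 1 ≡ 10 (mod 13). Hence c = [12, 10, 0, 5, 8].
  Check: interpolating c through the α_i gives m(x) = 4 + 9·x (degree < 2) with m(α_i) = c_i for every i, so c is indeed a codeword.


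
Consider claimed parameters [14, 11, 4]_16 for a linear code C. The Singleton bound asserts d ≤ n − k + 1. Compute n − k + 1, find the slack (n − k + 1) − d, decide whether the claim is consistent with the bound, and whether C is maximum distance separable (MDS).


Singleton RHS = n − k + 1 = 4, slack = 0, bound satisfied, MDS.

Singleton bound: d ≤ n − k + 1.
Here n = 14, k = 11, so n − k + 1 = 4.
Given d = 4, check d ≤ 4: YES.
Slack = (n − k + 1) − d = 0.
The code is MDS (slack = 0).
Description: the claimed parameters are [14, 11, 4]_16; such a code would be MDS (meets Singleton bound).


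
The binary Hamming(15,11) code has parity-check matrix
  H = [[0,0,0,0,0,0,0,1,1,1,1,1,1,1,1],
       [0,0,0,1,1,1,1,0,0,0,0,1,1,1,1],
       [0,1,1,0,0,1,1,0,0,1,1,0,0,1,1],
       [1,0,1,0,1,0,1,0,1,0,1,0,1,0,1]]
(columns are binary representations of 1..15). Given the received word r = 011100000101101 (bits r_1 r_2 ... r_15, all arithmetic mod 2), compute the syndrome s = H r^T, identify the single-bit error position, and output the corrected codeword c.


s = (0, 0, 0, 1)^T, error position = 1, corrected codeword c = 111100000101101

Compute s = H r^T mod 2 one row at a time:
  s_1 = 0 + 0 + 1 + 0 + 1 + 1 + 0 + 1 = 4 ≡ 0 (mod 2).
  s_2 = 1 + 0 + 0 + 0 + 1 + 1 + 0 + 1 = 4 ≡ 0 (mod 2).
  s_3 = 1 + 1 + 0 + 0 + 1 + 0 + 0 + 1 = 4 ≡ 0 (mod 2).
  s_4 = 0 + 1 + 0 + 0 + 0 + 0 + 1 + 1 = 3 ≡ 1 (mod 2).
s = (0, 0, 0, 1)^T — this equals column 1 of H (binary 0001), so error is at position 1.
Correct: flip bit 1 of r = 011100000101101 to get c = 111100000101101.


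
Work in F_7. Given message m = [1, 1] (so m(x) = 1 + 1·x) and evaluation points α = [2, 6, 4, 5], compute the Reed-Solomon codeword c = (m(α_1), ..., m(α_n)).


c = [3, 0, 5, 6]

Message polynomial: m(x) = 1 + 1·x (mod 7).
For each evaluation point α_i, compute m(α_i) mod 7:
  α_1 = 2: Horner steps 1 → 3, so m(2) = 3.
  α_2 = 6: Horner steps 1 → 0, so m(6) = 0.
  α_3 = 4: Horner steps 1 → 5, so m(4) = 5.
  α_4 = 5: Horner steps 1 → 6, so m(5) = 6.
Codeword c = [3, 0, 5, 6] ∈ F_7^4.


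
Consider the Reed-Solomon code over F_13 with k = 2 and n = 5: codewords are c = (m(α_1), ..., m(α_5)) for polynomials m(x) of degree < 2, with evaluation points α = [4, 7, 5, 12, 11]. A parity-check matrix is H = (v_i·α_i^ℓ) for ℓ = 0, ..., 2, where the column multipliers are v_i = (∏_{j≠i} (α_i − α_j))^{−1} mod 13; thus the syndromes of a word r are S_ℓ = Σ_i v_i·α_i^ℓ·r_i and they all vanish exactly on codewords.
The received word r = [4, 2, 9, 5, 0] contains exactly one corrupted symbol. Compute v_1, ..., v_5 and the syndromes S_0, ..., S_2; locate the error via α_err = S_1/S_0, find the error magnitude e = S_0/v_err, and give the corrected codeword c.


S = (3, 8, 4), error at position 2, error magnitude e = 9, c = [4, 6, 9, 5, 0].

Step 1: column multipliers v_i = (∏_{j≠i}(α_i − α_j))^{−1} mod 13.
  i = 1 (α = 4): (4−7)(4−5)(4−12)(4−11) = (−3)·(−1)·(−8)·(−7) = 168 ≡ 12, so v_1 = 12^{−1} = 12 (mod 13).
  i = 2 (α = 7): (7−4)(7−5)(7−12)(7−11) = 3·2·(−5)·(−4) = 120 ≡ 3, so v_2 = 3^{−1} = 9 (mod 13).
  i = 3 (α = 5): (5−4)(5−7)(5−12)(5−11) = 1·(−2)·(−7)·(−6) = −84 ≡ 7, so v_3 = 7^{−1} = 2 (mod 13).
  i = 4 (α = 12): (12−4)(12−7)(12−5)(12−11) = 8·5·7·1 = 280 ≡ 7, so v_4 = 7^{−1} = 2 (mod 13).
  i = 5 (α = 11): (11−4)(11−7)(11−5)(11−12) = 7·4·6·(−1) = −168 ≡ 1, so v_5 = 1^{−1} = 1 (mod 13).
  v = [12, 9, 2, 2, 1].
Step 2: syndromes of r = [4, 2, 9, 5, 0] (all sums mod 13).
  S_0 = Σ v_i r_i = 12·4 + 9·2 + 2·9 + 2·5 + 1·0 = 94 ≡ 3.
  S_1 = Σ v_i α_i r_i = 12·4·4 + 9·7·2 + 2·5·9 + 2·12·5 + 1·11·0 = 528 ≡ 8.
  α_i^2 mod 13 = [3, 10, 12, 1, 4].
  S_2 = Σ v_i α_i^2 r_i = 12·3·4 + 9·10·2 + 2·12·9 + 2·1·5 + 1·4·0 = 550 ≡ 4.
  S = (3, 8, 4) ≠ 0, so r is not a codeword (an error is present).
Step 3: locate the error. For a single error e at position i, S_ℓ = v_i·e·α_i^ℓ, so α_err = S_1/S_0.
  S_0^{−1} = 3^{−1} = 9 (mod 13), so α_err = 8·9 = 72 ≡ 7 = α_2. Error position i = 2.
  Consistency check: S_2/S_1 = 4·5 = 20 ≡ 7 = α_err ✓ (single-error assumption holds).
Step 4: error magnitude e = S_0/v_2 = S_0·∏_{j≠2}(α_2 − α_j) = 3·3 = 9 ≡ 9 (mod 13).
Step 5: correct position 2: c_2 = r_2 − e = 2 − 9 ≡ 6 (mod 13). Hence c = [4, 6, 9, 5, 0].
  Check: interpolating c through the α_i gives m(x) = 10 + 5·x (degree < 2) with m(α_i) = c_i for every i, so c is indeed a codeword.


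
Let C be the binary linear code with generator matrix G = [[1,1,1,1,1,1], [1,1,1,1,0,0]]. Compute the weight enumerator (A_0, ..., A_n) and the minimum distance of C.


Weight distribution: A_0 = 1, A_2 = 1, A_4 = 1, A_6 = 1. Minimum distance d = 2.

Enumerate all 2^2 = 4 messages m ∈ F_2^2.
For each, compute codeword c = mG in F_2^6, then tally its weight.
  m = 00 → c = 000000, weight = 0.
  m = 10 → c = 111111, weight = 6.
  m = 01 → c = 111100, weight = 4.
  m = 11 → c = 000011, weight = 2.
Tally weights:
  weight 0: 1 codewords.
  weight 2: 1 codewords.
  weight 4: 1 codewords.
  weight 6: 1 codewords.
Minimum distance d = smallest w > 0 with A_w > 0 = 2.
Sanity: Σ A_w = 4 = 2^2 = 4 ✓.


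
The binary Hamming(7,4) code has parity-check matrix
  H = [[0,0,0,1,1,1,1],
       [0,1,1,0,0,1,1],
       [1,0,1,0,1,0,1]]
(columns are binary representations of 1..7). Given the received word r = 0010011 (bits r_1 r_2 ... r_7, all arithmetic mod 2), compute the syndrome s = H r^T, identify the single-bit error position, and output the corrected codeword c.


s = (0, 1, 0)^T, error position = 2, corrected codeword c = 0110011

Compute s = H r^T mod 2 one row at a time:
  s_1 = 0 + 0 + 1 + 1 = 2 ≡ 0 (mod 2).
  s_2 = 0 + 1 + 1 + 1 = 3 ≡ 1 (mod 2).
  s_3 = 0 + 1 + 0 + 1 = 2 ≡ 0 (mod 2).
s = (0, 1, 0)^T — this equals column 2 of H (binary 010), so error is at position 2.
Correct: flip bit 2 of r = 0010011 to get c = 0110011.


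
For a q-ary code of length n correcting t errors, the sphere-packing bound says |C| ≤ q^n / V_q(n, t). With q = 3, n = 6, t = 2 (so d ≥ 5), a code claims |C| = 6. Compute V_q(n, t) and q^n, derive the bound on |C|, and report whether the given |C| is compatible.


V_q(n, t) = 73, q^n = 729, Hamming bound = 9, |C| = 6 ≤ bound (satisfied).

Step 1: Compute V_q(n, t) = Σ_{j=0}^2 C(n, j) (q−1)^j.
  j = 0: C(6,0)·(2)^0 = 1·1 = 1.
  j = 1: C(6,1)·(2)^1 = 6·2 = 12.
  j = 2: C(6,2)·(2)^2 = 15·4 = 60.
  V_q(n, t) = 1 + 12 + 60 = 73.
Step 2: q^n = 3^6 = 729.
Step 3: Hamming bound ⌊q^n / V_q(n,t)⌋ = ⌊729/73⌋ = 9.
Step 4: Compare |C| = 6 to 9: satisfied.
The claimed |C| lies below the Hamming bound.


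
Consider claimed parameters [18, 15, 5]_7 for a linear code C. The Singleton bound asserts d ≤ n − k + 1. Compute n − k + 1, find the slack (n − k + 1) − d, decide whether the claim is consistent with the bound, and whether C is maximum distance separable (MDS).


Singleton RHS = n − k + 1 = 4, slack = -1, bound violated (no such code; not MDS).

Singleton bound: d ≤ n − k + 1.
Here n = 18, k = 15, so n − k + 1 = 4.
Given d = 5, check d ≤ 4: NO.
Slack = (n − k + 1) − d = -1.
The slack is negative: d = 5 exceeds n − k + 1 = 4 by 1, so the Singleton bound is violated and no linear [18, 15, 5]_7 code can exist. In particular it is not MDS (MDS requires d = n − k + 1 exactly).
Description: the claimed parameters are [18, 15, 5]_7; such a code would be impossible (violates the Singleton bound).


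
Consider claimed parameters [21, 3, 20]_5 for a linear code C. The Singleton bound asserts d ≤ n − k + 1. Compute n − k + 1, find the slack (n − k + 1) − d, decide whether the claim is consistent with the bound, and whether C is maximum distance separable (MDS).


Singleton RHS = n − k + 1 = 19, slack = -1, bound violated (no such code; not MDS).

Singleton bound: d ≤ n − k + 1.
Here n = 21, k = 3, so n − k + 1 = 19.
Given d = 20, check d ≤ 19: NO.
Slack = (n − k + 1) − d = -1.
The slack is negative: d = 20 exceeds n − k + 1 = 19 by 1, so the Singleton bound is violated and no linear [21, 3, 20]_5 code can exist. In particular it is not MDS (MDS requires d = n − k + 1 exactly).
Description: the claimed parameters are [21, 3, 20]_5; such a code would be impossible (violates the Singleton bound).


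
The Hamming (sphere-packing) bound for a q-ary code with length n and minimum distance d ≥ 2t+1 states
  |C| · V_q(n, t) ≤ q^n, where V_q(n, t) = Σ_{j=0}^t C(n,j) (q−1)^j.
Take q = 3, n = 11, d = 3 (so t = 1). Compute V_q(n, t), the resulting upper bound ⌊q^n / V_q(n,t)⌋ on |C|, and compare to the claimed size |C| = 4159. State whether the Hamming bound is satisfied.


V_q(n, t) = 23, q^n = 177147, Hamming bound = 7702, |C| = 4159 ≤ bound (satisfied).

Step 1: Compute V_q(n, t) = Σ_{j=0}^1 C(n, j) (q−1)^j.
  j = 0: C(11,0)·(2)^0 = 1·1 = 1.
  j = 1: C(11,1)·(2)^1 = 11·2 = 22.
  V_q(n, t) = 1 + 22 = 23.
Step 2: q^n = 3^11 = 177147.
Step 3: Hamming bound ⌊q^n / V_q(n,t)⌋ = ⌊177147/23⌋ = 7702.
Step 4: Compare |C| = 4159 to 7702: satisfied.
The claimed |C| lies below the Hamming bound.


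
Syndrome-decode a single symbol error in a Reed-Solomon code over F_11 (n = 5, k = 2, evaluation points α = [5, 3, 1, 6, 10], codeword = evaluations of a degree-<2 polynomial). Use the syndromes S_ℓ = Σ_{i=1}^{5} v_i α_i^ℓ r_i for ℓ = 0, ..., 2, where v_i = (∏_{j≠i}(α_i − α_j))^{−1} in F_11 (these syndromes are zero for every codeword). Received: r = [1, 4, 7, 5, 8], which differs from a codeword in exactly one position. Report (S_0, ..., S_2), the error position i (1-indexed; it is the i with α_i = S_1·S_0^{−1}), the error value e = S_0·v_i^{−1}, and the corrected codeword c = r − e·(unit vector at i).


S = (7, 4, 7), error at position 5, error magnitude e = 9, c = [1, 4, 7, 5, 10].

Step 1: column multipliers v_i = (∏_{j≠i}(α_i − α_j))^{−1} mod 11.
  i = 1 (α = 5): (5−3)(5−1)(5−6)(5−10) = 2·4·(−1)·(−5) = 40 ≡ 7, so v_1 = 7^{−1} = 8 (mod 11).
  i = 2 (α = 3): (3−5)(3−1)(3−6)(3−10) = (−2)·2·(−3)·(−7) = −84 ≡ 4, so v_2 = 4^{−1} = 3 (mod 11).
  i = 3 (α = 1): (1−5)(1−3)(1−6)(1−10) = (−4)·(−2)·(−5)·(−9) = 360 ≡ 8, so v_3 = 8^{−1} = 7 (mod 11).
  i = 4 (α = 6): (6−5)(6−3)(6−1)(6−10) = 1·3·5·(−4) = −60 ≡ 6, so v_4 = 6^{−1} = 2 (mod 11).
  i = 5 (α = 10): (10−5)(10−3)(10−1)(10−6) = 5·7·9·4 = 1260 ≡ 6, so v_5 = 6^{−1} = 2 (mod 11).
  v = [8, 3, 7, 2, 2].
Step 2: syndromes of r = [1, 4, 7, 5, 8] (all sums mod 11).
  S_0 = Σ v_i r_i = 8·1 + 3·4 + 7·7 + 2·5 + 2·8 = 95 ≡ 7.
  S_1 = Σ v_i α_i r_i = 8·5·1 + 3·3·4 + 7·1·7 + 2·6·5 + 2·10·8 = 345 ≡ 4.
  α_i^2 mod 11 = [3, 9, 1, 3, 1].
  S_2 = Σ v_i α_i^2 r_i = 8·3·1 + 3·9·4 + 7·1·7 + 2·3·5 + 2·1·8 = 227 ≡ 7.
  S = (7, 4, 7) ≠ 0, so r is not a codeword (an error is present).
Step 3: locate the error. For a single error e at position i, S_ℓ = v_i·e·α_i^ℓ, so α_err = S_1/S_0.
  S_0^{−1} = 7^{−1} = 8 (mod 11), so α_err = 4·8 = 32 ≡ 10 = α_5. Error position i = 5.
  Consistency check: S_2/S_1 = 7·3 = 21 ≡ 10 = α_err ✓ (single-error assumption holds).
Step 4: error magnitude e = S_0/v_5 = S_0·∏_{j≠5}(α_5 − α_j) = 7·6 = 42 ≡ 9 (mod 11).
Step 5: correct position 5: c_5 = r_5 − e = 8 − 9 ≡ 10 (mod 11). Hence c = [1, 4, 7, 5, 10].
  Check: interpolating c through the α_i gives m(x) = 3 + 4·x (degree < 2) with m(α_i) = c_i for every i, so c is indeed a codeword.


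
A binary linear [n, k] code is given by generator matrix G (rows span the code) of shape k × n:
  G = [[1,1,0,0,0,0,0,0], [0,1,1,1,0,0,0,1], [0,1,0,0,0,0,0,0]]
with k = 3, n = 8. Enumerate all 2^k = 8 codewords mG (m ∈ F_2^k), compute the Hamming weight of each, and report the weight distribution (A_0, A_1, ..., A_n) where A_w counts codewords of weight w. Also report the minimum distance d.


Weight distribution: A_0 = 1, A_1 = 2, A_2 = 1, A_3 = 1, A_4 = 2, A_5 = 1. Minimum distance d = 1.

Enumerate all 2^3 = 8 messages m ∈ F_2^3.
For each, compute codeword c = mG in F_2^8, then tally its weight.
  m = 000 → c = 00000000, weight = 0.
  m = 100 → c = 11000000, weight = 2.
  m = 010 → c = 01110001, weight = 4.
  m = 110 → c = 10110001, weight = 4.
  m = 001 → c = 01000000, weight = 1.
  m = 101 → c = 10000000, weight = 1.
  m = 011 → c = 00110001, weight = 3.
  m = 111 → c = 11110001, weight = 5.
Tally weights:
  weight 0: 1 codewords.
  weight 1: 2 codewords.
  weight 2: 1 codewords.
  weight 3: 1 codewords.
  weight 4: 2 codewords.
  weight 5: 1 codewords.
Minimum distance d = smallest w > 0 with A_w > 0 = 1.
Sanity: Σ A_w = 8 = 2^3 = 8 ✓.


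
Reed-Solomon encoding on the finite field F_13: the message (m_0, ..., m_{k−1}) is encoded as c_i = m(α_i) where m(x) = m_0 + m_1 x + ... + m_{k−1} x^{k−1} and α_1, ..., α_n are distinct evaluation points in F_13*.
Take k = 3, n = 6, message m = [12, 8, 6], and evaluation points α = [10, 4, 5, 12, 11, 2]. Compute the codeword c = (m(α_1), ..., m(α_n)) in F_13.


c = [3, 10, 7, 10, 7, 0]

Message polynomial: m(x) = 12 + 8·x + 6·x^2 (mod 13).
For each evaluation point α_i, compute m(α_i) mod 13:
  α_1 = 10: Horner steps 6 → 3 → 3, so m(10) = 3.
  α_2 = 4: Horner steps 6 → 6 → 10, so m(4) = 10.
  α_3 = 5: Horner steps 6 → 12 → 7, so m(5) = 7.
  α_4 = 12: Horner steps 6 → 2 → 10, so m(12) = 10.
  α_5 = 11: Horner steps 6 → 9 → 7, so m(11) = 7.
  α_6 = 2: Horner steps 6 → 7 → 0, so m(2) = 0.
Codeword c = [3, 10, 7, 10, 7, 0] ∈ F_13^6.


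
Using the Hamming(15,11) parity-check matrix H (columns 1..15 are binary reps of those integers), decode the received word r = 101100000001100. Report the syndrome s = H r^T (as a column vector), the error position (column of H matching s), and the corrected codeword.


s = (0, 1, 1, 1)^T, error position = 7, corrected codeword c = 101100100001100

Compute s = H r^T mod 2 one row at a time:
  s_1 = 0 + 0 + 0 + 0 + 1 + 1 + 0 + 0 = 2 ≡ 0 (mod 2).
  s_2 = 1 + 0 + 0 + 0 + 1 + 1 + 0 + 0 = 3 ≡ 1 (mod 2).
  s_3 = 0 + 1 + 0 + 0 + 0 + 0 + 0 + 0 = 1 ≡ 1 (mod 2).
  s_4 = 1 + 1 + 0 + 0 + 0 + 0 + 1 + 0 = 3 ≡ 1 (mod 2).
s = (0, 1, 1, 1)^T — this equals column 7 of H (binary 0111), so error is at position 7.
Correct: flip bit 7 of r = 101100000001100 to get c = 101100100001100.


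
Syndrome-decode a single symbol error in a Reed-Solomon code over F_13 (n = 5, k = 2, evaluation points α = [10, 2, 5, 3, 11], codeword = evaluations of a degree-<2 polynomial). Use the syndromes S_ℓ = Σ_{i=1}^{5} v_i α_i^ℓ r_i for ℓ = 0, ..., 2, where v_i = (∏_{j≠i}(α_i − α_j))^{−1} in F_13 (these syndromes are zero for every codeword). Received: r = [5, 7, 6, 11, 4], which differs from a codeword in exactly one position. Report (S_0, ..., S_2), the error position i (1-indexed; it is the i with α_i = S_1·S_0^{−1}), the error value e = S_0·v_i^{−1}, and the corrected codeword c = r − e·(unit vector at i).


S = (3, 4, 1), error at position 1, error magnitude e = 5, c = [0, 7, 6, 11, 4].

Step 1: column multipliers v_i = (∏_{j≠i}(α_i − α_j))^{−1} mod 13.
  i = 1 (α = 10): (10−2)(10−5)(10−3)(10−11) = 8·5·7·(−1) = −280 ≡ 6, so v_1 = 6^{−1} = 11 (mod 13).
  i = 2 (α = 2): (2−10)(2−5)(2−3)(2−11) = (−8)·(−3)·(−1)·(−9) = 216 ≡ 8, so v_2 = 8^{−1} = 5 (mod 13).
  i = 3 (α = 5): (5−10)(5−2)(5−3)(5−11) = (−5)·3·2·(−6) = 180 ≡ 11, so v_3 = 11^{−1} = 6 (mod 13).
  i = 4 (α = 3): (3−10)(3−2)(3−5)(3−11) = (−7)·1·(−2)·(−8) = −112 ≡ 5, so v_4 = 5^{−1} = 8 (mod 13).
  i = 5 (α = 11): (11−10)(11−2)(11−5)(11−3) = 1·9·6·8 = 432 ≡ 3, so v_5 = 3^{−1} = 9 (mod 13).
  v = [11, 5, 6, 8, 9].
Step 2: syndromes of r = [5, 7, 6, 11, 4] (all sums mod 13).
  S_0 = Σ v_i r_i = 11·5 + 5·7 + 6·6 + 8·11 + 9·4 = 250 ≡ 3.
  S_1 = Σ v_i α_i r_i = 11·10·5 + 5·2·7 + 6·5·6 + 8·3·11 + 9·11·4 = 1460 ≡ 4.
  α_i^2 mod 13 = [9, 4, 12, 9, 4].
  S_2 = Σ v_i α_i^2 r_i = 11·9·5 + 5·4·7 + 6·12·6 + 8·9·11 + 9·4·4 = 2003 ≡ 1.
  S = (3, 4, 1) ≠ 0, so r is not a codeword (an error is present).
Step 3: locate the error. For a single error e at position i, S_ℓ = v_i·e·α_i^ℓ, so α_err = S_1/S_0.
  S_0^{−1} = 3^{−1} = 9 (mod 13), so α_err = 4·9 = 36 ≡ 10 = α_1. Error position i = 1.
  Consistency check: S_2/S_1 = 1·10 = 10 ≡ 10 = α_err ✓ (single-error assumption holds).
Step 4: error magnitude e = S_0/v_1 = S_0·∏_{j≠1}(α_1 − α_j) = 3·6 = 18 ≡ 5 (mod 13).
Step 5: correct position 1: c_1 = r_1 − e = 5 − 5 ≡ 0 (mod 13). Hence c = [0, 7, 6, 11, 4].
  Check: interpolating c through the α_i gives m(x) = 12 + 4·x (degree < 2) with m(α_i) = c_i for every i, so c is indeed a codeword.


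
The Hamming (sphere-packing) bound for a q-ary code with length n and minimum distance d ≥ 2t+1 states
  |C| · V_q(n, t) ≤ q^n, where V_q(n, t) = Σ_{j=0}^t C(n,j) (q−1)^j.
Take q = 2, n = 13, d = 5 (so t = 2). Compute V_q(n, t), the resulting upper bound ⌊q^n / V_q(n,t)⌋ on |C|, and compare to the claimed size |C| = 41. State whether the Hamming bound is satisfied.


V_q(n, t) = 92, q^n = 8192, Hamming bound = 89, |C| = 41 ≤ bound (satisfied).

Step 1: Compute V_q(n, t) = Σ_{j=0}^2 C(n, j) (q−1)^j.
  j = 0: C(13,0)·(1)^0 = 1·1 = 1.
  j = 1: C(13,1)·(1)^1 = 13·1 = 13.
  j = 2: C(13,2)·(1)^2 = 78·1 = 78.
  V_q(n, t) = 1 + 13 + 78 = 92.
Step 2: q^n = 2^13 = 8192.
Step 3: Hamming bound ⌊q^n / V_q(n,t)⌋ = ⌊8192/92⌋ = 89.
Step 4: Compare |C| = 41 to 89: satisfied.
The claimed |C| lies below the Hamming bound.


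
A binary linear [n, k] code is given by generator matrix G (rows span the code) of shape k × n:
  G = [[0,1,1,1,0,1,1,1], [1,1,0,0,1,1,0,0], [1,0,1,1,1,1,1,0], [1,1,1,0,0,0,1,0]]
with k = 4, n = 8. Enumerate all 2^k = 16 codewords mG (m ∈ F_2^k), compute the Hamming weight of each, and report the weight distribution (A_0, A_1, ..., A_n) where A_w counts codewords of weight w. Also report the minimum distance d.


Weight distribution: A_0 = 1, A_2 = 2, A_4 = 9, A_6 = 4. Minimum distance d = 2.

Enumerate all 2^4 = 16 messages m ∈ F_2^4.
For each, compute codeword c = mG in F_2^8, then tally its weight.
  m = 0000 → c = 00000000, weight = 0.
  m = 1000 → c = 01110111, weight = 6.
  m = 0100 → c = 11001100, weight = 4.
  m = 1100 → c = 10111011, weight = 6.
  m = 0010 → c = 10111110, weight = 6.
  m = 1010 → c = 11001001, weight = 4.
  m = 0110 → c = 01110010, weight = 4.
  m = 1110 → c = 00000101, weight = 2.
  m = 0001 → c = 11100010, weight = 4.
  m = 1001 → c = 10010101, weight = 4.
  m = 0101 → c = 00101110, weight = 4.
  m = 1101 → c = 01011001, weight = 4.
  m = 0011 → c = 01011100, weight = 4.
  m = 1011 → c = 00101011, weight = 4.
  m = 0111 → c = 10010000, weight = 2.
  m = 1111 → c = 11100111, weight = 6.
Tally weights:
  weight 0: 1 codewords.
  weight 2: 2 codewords.
  weight 4: 9 codewords.
  weight 6: 4 codewords.
Minimum distance d = smallest w > 0 with A_w > 0 = 2.
Sanity: Σ A_w = 16 = 2^4 = 16 ✓.


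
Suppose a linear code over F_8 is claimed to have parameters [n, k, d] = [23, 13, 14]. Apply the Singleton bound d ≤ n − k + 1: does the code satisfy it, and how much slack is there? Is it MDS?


Singleton RHS = n − k + 1 = 11, slack = -3, bound violated (no such code; not MDS).

Singleton bound: d ≤ n − k + 1.
Here n = 23, k = 13, so n − k + 1 = 11.
Given d = 14, check d ≤ 11: NO.
Slack = (n − k + 1) − d = -3.
The slack is negative: d = 14 exceeds n − k + 1 = 11 by 3, so the Singleton bound is violated and no linear [23, 13, 14]_8 code can exist. In particular it is not MDS (MDS requires d = n − k + 1 exactly).
Description: the claimed parameters are [23, 13, 14]_8; such a code would be impossible (violates the Singleton bound).


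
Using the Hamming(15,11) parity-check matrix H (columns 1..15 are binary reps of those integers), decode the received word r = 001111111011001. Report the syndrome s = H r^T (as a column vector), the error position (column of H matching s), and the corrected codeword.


s = (1, 0, 1, 0)^T, error position = 10, corrected codeword c = 001111111111001

Compute s = H r^T mod 2 one row at a time:
  s_1 = 1 + 1 + 0 + 1 + 1 + 0 + 0 + 1 = 5 ≡ 1 (mod 2).
  s_2 = 1 + 1 + 1 + 1 + 1 + 0 + 0 + 1 = 6 ≡ 0 (mod 2).
  s_3 = 0 + 1 + 1 + 1 + 0 + 1 + 0 + 1 = 5 ≡ 1 (mod 2).
  s_4 = 0 + 1 + 1 + 1 + 1 + 1 + 0 + 1 = 6 ≡ 0 (mod 2).
s = (1, 0, 1, 0)^T — this equals column 10 of H (binary 1010), so error is at position 10.
Correct: flip bit 10 of r = 001111111011001 to get c = 001111111111001.


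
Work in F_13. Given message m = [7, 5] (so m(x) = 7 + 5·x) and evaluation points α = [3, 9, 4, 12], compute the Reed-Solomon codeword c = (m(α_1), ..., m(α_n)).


c = [9, 0, 1, 2]

Message polynomial: m(x) = 7 + 5·x (mod 13).
For each evaluation point α_i, compute m(α_i) mod 13:
  α_1 = 3: Horner steps 5 → 9, so m(3) = 9.
  α_2 = 9: Horner steps 5 → 0, so m(9) = 0.
  α_3 = 4: Horner steps 5 → 1, so m(4) = 1.
  α_4 = 12: Horner steps 5 → 2, so m(12) = 2.
Codeword c = [9, 0, 1, 2] ∈ F_13^4.


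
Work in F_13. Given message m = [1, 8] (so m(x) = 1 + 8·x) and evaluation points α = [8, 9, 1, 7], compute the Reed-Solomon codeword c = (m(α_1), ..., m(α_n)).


c = [0, 8, 9, 5]

Message polynomial: m(x) = 1 + 8·x (mod 13).
For each evaluation point α_i, compute m(α_i) mod 13:
  α_1 = 8: Horner steps 8 → 0, so m(8) = 0.
  α_2 = 9: Horner steps 8 → 8, so m(9) = 8.
  α_3 = 1: Horner steps 8 → 9, so m(1) = 9.
  α_4 = 7: Horner steps 8 → 5, so m(7) = 5.
Codeword c = [0, 8, 9, 5] ∈ F_13^4.


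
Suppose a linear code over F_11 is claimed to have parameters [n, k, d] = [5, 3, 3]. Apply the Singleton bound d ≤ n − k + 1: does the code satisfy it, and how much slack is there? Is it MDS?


Singleton RHS = n − k + 1 = 3, slack = 0, bound satisfied, MDS.

Singleton bound: d ≤ n − k + 1.
Here n = 5, k = 3, so n − k + 1 = 3.
Given d = 3, check d ≤ 3: YES.
Slack = (n − k + 1) − d = 0.
The code is MDS (slack = 0).
Description: the claimed parameters are [5, 3, 3]_11; such a code would be MDS (meets Singleton bound).


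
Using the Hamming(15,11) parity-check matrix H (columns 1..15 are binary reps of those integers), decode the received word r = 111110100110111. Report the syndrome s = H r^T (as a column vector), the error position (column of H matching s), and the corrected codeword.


s = (1, 0, 1, 1)^T, error position = 11, corrected codeword c = 111110100100111

Compute s = H r^T mod 2 one row at a time:
  s_1 = 0 + 0 + 1 + 1 + 0 + 1 + 1 + 1 = 5 ≡ 1 (mod 2).
  s_2 = 1 + 1 + 0 + 1 + 0 + 1 + 1 + 1 = 6 ≡ 0 (mod 2).
  s_3 = 1 + 1 + 0 + 1 + 1 + 1 + 1 + 1 = 7 ≡ 1 (mod 2).
  s_4 = 1 + 1 + 1 + 1 + 0 + 1 + 1 + 1 = 7 ≡ 1 (mod 2).
s = (1, 0, 1, 1)^T — this equals column 11 of H (binary 1011), so error is at position 11.
Correct: flip bit 11 of r = 111110100110111 to get c = 111110100100111.


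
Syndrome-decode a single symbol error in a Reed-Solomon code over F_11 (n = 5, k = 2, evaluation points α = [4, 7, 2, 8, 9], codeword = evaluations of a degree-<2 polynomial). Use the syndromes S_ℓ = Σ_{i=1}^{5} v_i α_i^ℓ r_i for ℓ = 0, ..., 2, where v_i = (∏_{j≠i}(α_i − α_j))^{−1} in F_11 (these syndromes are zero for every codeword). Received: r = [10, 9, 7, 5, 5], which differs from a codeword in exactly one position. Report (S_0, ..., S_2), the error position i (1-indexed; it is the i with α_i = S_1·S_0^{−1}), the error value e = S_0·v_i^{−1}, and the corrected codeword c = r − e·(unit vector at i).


S = (1, 9, 4), error at position 5, error magnitude e = 4, c = [10, 9, 7, 5, 1].

Step 1: column multipliers v_i = (∏_{j≠i}(α_i − α_j))^{−1} mod 11.
  i = 1 (α = 4): (4−7)(4−2)(4−8)(4−9) = (−3)·2·(−4)·(−5) = −120 ≡ 1, so v_1 = 1^{−1} = 1 (mod 11).
  i = 2 (α = 7): (7−4)(7−2)(7−8)(7−9) = 3·5·(−1)·(−2) = 30 ≡ 8, so v_2 = 8^{−1} = 7 (mod 11).
  i = 3 (α = 2): (2−4)(2−7)(2−8)(2−9) = (−2)·(−5)·(−6)·(−7) = 420 ≡ 2, so v_3 = 2^{−1} = 6 (mod 11).
  i = 4 (α = 8): (8−4)(8−7)(8−2)(8−9) = 4·1·6·(−1) = −24 ≡ 9, so v_4 = 9^{−1} = 5 (mod 11).
  i = 5 (α = 9): (9−4)(9−7)(9−2)(9−8) = 5·2·7·1 = 70 ≡ 4, so v_5 = 4^{−1} = 3 (mod 11).
  v = [1, 7, 6, 5, 3].
Step 2: syndromes of r = [10, 9, 7, 5, 5] (all sums mod 11).
  S_0 = Σ v_i r_i = 1·10 + 7·9 + 6·7 + 5·5 + 3·5 = 155 ≡ 1.
  S_1 = Σ v_i α_i r_i = 1·4·10 + 7·7·9 + 6·2·7 + 5·8·5 + 3·9·5 = 900 ≡ 9.
  α_i^2 mod 11 = [5, 5, 4, 9, 4].
  S_2 = Σ v_i α_i^2 r_i = 1·5·10 + 7·5·9 + 6·4·7 + 5·9·5 + 3·4·5 = 818 ≡ 4.
  S = (1, 9, 4) ≠ 0, so r is not a codeword (an error is present).
Step 3: locate the error. For a single error e at position i, S_ℓ = v_i·e·α_i^ℓ, so α_err = S_1/S_0.
  S_0^{−1} = 1^{−1} = 1 (mod 11), so α_err = 9·1 = 9 ≡ 9 = α_5. Error position i = 5.
  Consistency check: S_2/S_1 = 4·5 = 20 ≡ 9 = α_err ✓ (single-error assumption holds).
Step 4: error magnitude e = S_0/v_5 = S_0·∏_{j≠5}(α_5 − α_j) = 1·4 = 4 ≡ 4 (mod 11).
Step 5: correct position 5: c_5 = r_5 − e = 5 − 4 ≡ 1 (mod 11). Hence c = [10, 9, 7, 5, 1].
  Check: interpolating c through the α_i gives m(x) = 4 + 7·x (degree < 2) with m(α_i) = c_i for every i, so c is indeed a codeword.


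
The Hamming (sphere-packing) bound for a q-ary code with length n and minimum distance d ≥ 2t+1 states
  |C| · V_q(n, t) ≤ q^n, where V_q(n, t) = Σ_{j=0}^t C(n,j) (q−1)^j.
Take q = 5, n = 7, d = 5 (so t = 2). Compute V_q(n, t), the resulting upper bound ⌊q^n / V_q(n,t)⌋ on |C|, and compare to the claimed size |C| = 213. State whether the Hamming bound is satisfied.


V_q(n, t) = 365, q^n = 78125, Hamming bound = 214, |C| = 213 ≤ bound (satisfied).

Step 1: Compute V_q(n, t) = Σ_{j=0}^2 C(n, j) (q−1)^j.
  j = 0: C(7,0)·(4)^0 = 1·1 = 1.
  j = 1: C(7,1)·(4)^1 = 7·4 = 28.
  j = 2: C(7,2)·(4)^2 = 21·16 = 336.
  V_q(n, t) = 1 + 28 + 336 = 365.
Step 2: q^n = 5^7 = 78125.
Step 3: Hamming bound ⌊q^n / V_q(n,t)⌋ = ⌊78125/365⌋ = 214.
Step 4: Compare |C| = 213 to 214: satisfied.
The claimed |C| lies below the Hamming bound.


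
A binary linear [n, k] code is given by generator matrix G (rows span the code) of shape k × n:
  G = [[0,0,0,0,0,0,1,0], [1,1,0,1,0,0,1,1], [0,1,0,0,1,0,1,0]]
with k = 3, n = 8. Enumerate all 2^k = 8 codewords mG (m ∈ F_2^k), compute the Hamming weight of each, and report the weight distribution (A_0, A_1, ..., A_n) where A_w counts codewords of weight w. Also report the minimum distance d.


Weight distribution: A_0 = 1, A_1 = 1, A_2 = 1, A_3 = 1, A_4 = 2, A_5 = 2. Minimum distance d = 1.

Enumerate all 2^3 = 8 messages m ∈ F_2^3.
For each, compute codeword c = mG in F_2^8, then tally its weight.
  m = 000 → c = 00000000, weight = 0.
  m = 100 → c = 00000010, weight = 1.
  m = 010 → c = 11010011, weight = 5.
  m = 110 → c = 11010001, weight = 4.
  m = 001 → c = 01001010, weight = 3.
  m = 101 → c = 01001000, weight = 2.
  m = 011 → c = 10011001, weight = 4.
  m = 111 → c = 10011011, weight = 5.
Tally weights:
  weight 0: 1 codewords.
  weight 1: 1 codewords.
  weight 2: 1 codewords.
  weight 3: 1 codewords.
  weight 4: 2 codewords.
  weight 5: 2 codewords.
Minimum distance d = smallest w > 0 with A_w > 0 = 1.
Sanity: Σ A_w = 8 = 2^3 = 8 ✓.
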